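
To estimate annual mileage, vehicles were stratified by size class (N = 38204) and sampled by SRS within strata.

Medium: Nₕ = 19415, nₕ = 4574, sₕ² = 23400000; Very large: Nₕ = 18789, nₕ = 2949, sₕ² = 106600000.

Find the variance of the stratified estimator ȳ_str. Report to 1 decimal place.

8380.9

Var(ȳ_str) = Σₕ Wₕ²(1 − fₕ)sₕ²/nₕ with Wₕ = Nₕ/N, N = 38204.
Medium: Wₕ = 0.50819286; term = 0.50819286²·(1 − 0.23559104)·23400000/4574 = 1009.9563.
Very large: Wₕ = 0.49180714; term = 0.49180714²·(1 − 0.15695354)·106600000/2949 = 7370.9523.
Sum = 8380.9086.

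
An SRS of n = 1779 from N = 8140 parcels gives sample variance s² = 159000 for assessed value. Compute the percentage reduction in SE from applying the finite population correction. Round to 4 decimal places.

f = n/N = 1779/8140 = 0.21855037.
SE_no-fpc = √(s²/n) = 9.4538909; SE_fpc = √((1−f)s²/n) = 8.3572055.
Ratio = √(1−f) = 0.88399640. Reduction = 100·(1 − 0.88399640) = 11.6004%.

11.6004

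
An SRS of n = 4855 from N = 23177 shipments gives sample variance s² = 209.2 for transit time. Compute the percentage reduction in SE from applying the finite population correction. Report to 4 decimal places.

f = n/N = 4855/23177 = 0.20947491.
SE_no-fpc = √(s²/n) = 0.20758034; SE_fpc = √((1−f)s²/n) = 0.18456275.
Ratio = √(1−f) = 0.88911478. Reduction = 100·(1 − 0.88911478) = 11.0885%.

11.0885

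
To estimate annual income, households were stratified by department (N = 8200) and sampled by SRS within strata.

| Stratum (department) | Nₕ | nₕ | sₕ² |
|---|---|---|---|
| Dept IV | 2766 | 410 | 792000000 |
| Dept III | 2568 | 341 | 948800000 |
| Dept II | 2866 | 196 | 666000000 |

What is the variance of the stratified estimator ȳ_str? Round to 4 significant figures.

810600

Var(ȳ_str) = Σₕ Wₕ²(1 − fₕ)sₕ²/nₕ with Wₕ = Nₕ/N, N = 8200.
Dept IV: Wₕ = 0.33731707; term = 0.33731707²·(1 − 0.14822849)·792000000/410 = 187215.19.
Dept III: Wₕ = 0.31317073; term = 0.31317073²·(1 − 0.13278816)·948800000/341 = 236650.72.
Dept II: Wₕ = 0.34951220; term = 0.34951220²·(1 − 0.06838800)·666000000/196 = 386703.32.
Sum = 810569.23.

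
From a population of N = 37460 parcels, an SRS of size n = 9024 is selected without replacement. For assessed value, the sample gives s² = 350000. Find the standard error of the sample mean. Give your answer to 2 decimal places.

5.43

Under SRS without replacement, Var(ȳ) = (1 − f)·s²/n with f = n/N = 9024/37460 = 0.24089696.
Var(ȳ) = (1 − 0.24089696)·350000/9024 = 0.75910304·38.785461 = 29.442161.
SE(ȳ) = √(29.442161) = 5.43.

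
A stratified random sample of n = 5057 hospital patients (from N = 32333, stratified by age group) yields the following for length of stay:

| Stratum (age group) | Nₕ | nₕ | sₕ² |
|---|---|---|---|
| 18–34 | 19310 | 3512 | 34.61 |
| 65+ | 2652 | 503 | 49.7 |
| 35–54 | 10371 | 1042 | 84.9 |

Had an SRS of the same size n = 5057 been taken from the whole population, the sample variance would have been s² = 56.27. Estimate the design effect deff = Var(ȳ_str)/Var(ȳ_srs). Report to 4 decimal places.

1.1670

Var(ȳ_str) = Σ Wₕ²(1−fₕ)sₕ²/nₕ with Wₕ = Nₕ/32333:
  18–34: (19310/32333)²·(1−3512/19310)·34.61/3512 = 0.0028756728
  65+: (2652/32333)²·(1−503/2652)·49.7/503 = 5.3864959 × 10^-4
  35–54: (10371/32333)²·(1−1042/10371)·84.9/1042 = 0.0075405616
  → Var(ȳ_str) = 0.010954884.
Var(ȳ_srs) = (1 − 5057/32333)·56.27/5057 = 0.0093868233.
deff = 0.010954884 / 0.0093868233 = 1.1670.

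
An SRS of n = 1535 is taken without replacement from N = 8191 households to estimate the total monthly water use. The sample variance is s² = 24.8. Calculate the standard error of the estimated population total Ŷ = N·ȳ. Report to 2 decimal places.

Var(Ŷ) = N²·Var(ȳ) = N²·(1 − n/N)·s²/n.
f = 1535/8191 = 0.18740081; Var(ȳ) = 0.81259919·24.8/1535 = 0.013128638.
Var(Ŷ) = 8191² · 0.013128638 = 880832.9.
SE(Ŷ) = √(880832.9) = 938.53.

938.53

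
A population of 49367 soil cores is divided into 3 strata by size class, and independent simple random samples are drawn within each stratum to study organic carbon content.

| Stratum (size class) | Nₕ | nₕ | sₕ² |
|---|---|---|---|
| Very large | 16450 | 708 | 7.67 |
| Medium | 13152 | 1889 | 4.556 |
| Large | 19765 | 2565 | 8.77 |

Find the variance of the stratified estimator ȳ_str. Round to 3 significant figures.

Var(ȳ_str) = Σₕ Wₕ²(1 − fₕ)sₕ²/nₕ with Wₕ = Nₕ/N, N = 49367.
Very large: Wₕ = 0.33321855; term = 0.33321855²·(1 − 0.04303951)·7.67/708 = 0.0011511037.
Medium: Wₕ = 0.26641279; term = 0.26641279²·(1 − 0.14362835)·4.556/1889 = 1.4659669 × 10^-4.
Large: Wₕ = 0.40036867; term = 0.40036867²·(1 − 0.12977485)·8.77/2565 = 4.769403 × 10^-4.
Sum = 0.0017746407.

0.00177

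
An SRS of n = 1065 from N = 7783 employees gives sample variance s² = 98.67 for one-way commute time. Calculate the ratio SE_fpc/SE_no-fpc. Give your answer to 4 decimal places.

0.9291

f = n/N = 1065/7783 = 0.13683670.
SE_no-fpc = √(s²/n) = 0.30438115; SE_fpc = √((1−f)s²/n) = 0.28279013.
Ratio = √(1−f) = 0.92906582.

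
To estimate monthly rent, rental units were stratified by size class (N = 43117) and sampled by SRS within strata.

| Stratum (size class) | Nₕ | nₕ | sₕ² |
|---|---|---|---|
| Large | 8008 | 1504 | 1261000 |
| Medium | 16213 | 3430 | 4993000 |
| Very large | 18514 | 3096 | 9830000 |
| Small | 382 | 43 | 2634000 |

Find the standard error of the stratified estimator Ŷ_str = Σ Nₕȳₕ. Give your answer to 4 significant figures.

1.122 × 10^6

Var(Ŷ_str) = Σₕ Nₕ²(1 − fₕ)sₕ²/nₕ.
Large: 8008²·(1 − 1504/8008)·1261000/1504 = 4.3668859 × 10^10.
Medium: 16213²·(1 − 3430/16213)·4993000/3430 = 3.0169188 × 10^11.
Very large: 18514²·(1 − 3096/18514)·9830000/3096 = 9.0631854 × 10^11.
Small: 382²·(1 − 43/382)·2634000/43 = 7.9325054 × 10^9.
Sum = 1.2596118 × 10^12.
SE = √(1.2596118 × 10^12) = 1.122 × 10^6.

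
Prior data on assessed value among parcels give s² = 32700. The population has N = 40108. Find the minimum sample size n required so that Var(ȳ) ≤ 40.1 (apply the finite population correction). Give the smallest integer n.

800

Without fpc, n₀ = s²/D = 32700/40.1 = 815.4613.
With fpc, (1 − n/N)·s²/n ≤ D requires n ≥ n₀/(1 + n₀/N) = 815.4613/(1 + 815.4613/40108) = 799.2120.
Rounding up, n = 800.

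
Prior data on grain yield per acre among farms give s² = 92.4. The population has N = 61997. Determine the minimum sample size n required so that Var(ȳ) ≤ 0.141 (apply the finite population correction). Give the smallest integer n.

Without fpc, n₀ = s²/D = 92.4/0.141 = 655.3191.
With fpc, (1 − n/N)·s²/n ≤ D requires n ≥ n₀/(1 + n₀/N) = 655.3191/(1 + 655.3191/61997) = 648.4647.
Rounding up, n = 649.

649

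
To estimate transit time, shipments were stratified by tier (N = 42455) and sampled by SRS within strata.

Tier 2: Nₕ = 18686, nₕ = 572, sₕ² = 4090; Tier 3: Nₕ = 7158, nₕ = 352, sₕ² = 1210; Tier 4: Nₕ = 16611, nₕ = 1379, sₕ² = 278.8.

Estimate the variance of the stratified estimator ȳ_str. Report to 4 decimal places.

Var(ȳ_str) = Σₕ Wₕ²(1 − fₕ)sₕ²/nₕ with Wₕ = Nₕ/N, N = 42455.
Tier 2: Wₕ = 0.44013662; term = 0.44013662²·(1 − 0.03061115)·4090/572 = 1.3427659.
Tier 3: Wₕ = 0.16860205; term = 0.16860205²·(1 − 0.04917575)·1210/352 = 0.092911325.
Tier 4: Wₕ = 0.39126134; term = 0.39126134²·(1 − 0.08301728)·278.8/1379 = 0.028380727.
Sum = 1.464058.

1.4641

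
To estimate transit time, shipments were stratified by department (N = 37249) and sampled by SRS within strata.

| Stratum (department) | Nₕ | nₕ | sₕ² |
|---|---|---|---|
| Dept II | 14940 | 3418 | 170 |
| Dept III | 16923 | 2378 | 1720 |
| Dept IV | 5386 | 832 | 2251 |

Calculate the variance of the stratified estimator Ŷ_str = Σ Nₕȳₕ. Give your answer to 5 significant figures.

Var(Ŷ_str) = Σₕ Nₕ²(1 − fₕ)sₕ²/nₕ.
Dept II: 14940²·(1 − 3418/14940)·170/3418 = 8.5616078 × 10^6.
Dept III: 16923²·(1 − 2378/16923)·1720/2378 = 1.7803594 × 10^8.
Dept IV: 5386²·(1 − 832/5386)·2251/832 = 6.6360789 × 10^7.
Sum = 2.5295834 × 10^8.

2.5296 × 10^8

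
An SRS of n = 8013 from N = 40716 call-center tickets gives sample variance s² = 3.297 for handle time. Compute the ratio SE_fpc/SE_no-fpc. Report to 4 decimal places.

0.8962

f = n/N = 8013/40716 = 0.19680224.
SE_no-fpc = √(s²/n) = 0.020284388; SE_fpc = √((1−f)s²/n) = 0.018179132.
Ratio = √(1−f) = 0.89621301.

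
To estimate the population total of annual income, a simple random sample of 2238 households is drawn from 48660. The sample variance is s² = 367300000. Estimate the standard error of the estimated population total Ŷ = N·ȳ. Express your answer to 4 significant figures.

1.925 × 10^7

Var(Ŷ) = N²·Var(ȳ) = N²·(1 − n/N)·s²/n.
f = 2238/48660 = 0.04599260; Var(ȳ) = 0.95400740·367300000/2238 = 156571.46.
Var(Ŷ) = 48660² · 156571.46 = 3.7072921 × 10^14.
SE(Ŷ) = √(3.7072921 × 10^14) = 1.925 × 10^7.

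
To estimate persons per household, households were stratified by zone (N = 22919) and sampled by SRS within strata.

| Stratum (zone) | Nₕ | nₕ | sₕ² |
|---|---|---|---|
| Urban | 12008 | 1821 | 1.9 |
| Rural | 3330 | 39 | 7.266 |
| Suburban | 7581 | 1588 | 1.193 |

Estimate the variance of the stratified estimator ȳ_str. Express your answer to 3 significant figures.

Var(ȳ_str) = Σₕ Wₕ²(1 − fₕ)sₕ²/nₕ with Wₕ = Nₕ/N, N = 22919.
Urban: Wₕ = 0.52393211; term = 0.52393211²·(1 − 0.15164890)·1.9/1821 = 2.4297932 × 10^-4.
Rural: Wₕ = 0.14529430; term = 0.14529430²·(1 − 0.01171171)·7.266/39 = 0.0038869734.
Suburban: Wₕ = 0.33077359; term = 0.33077359²·(1 − 0.20947105)·1.193/1588 = 6.4978456 × 10^-5.
Sum = 0.0041949312.

0.00419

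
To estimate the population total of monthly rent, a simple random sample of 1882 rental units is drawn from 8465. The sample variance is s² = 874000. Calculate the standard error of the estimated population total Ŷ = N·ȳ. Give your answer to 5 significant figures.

160870

Var(Ŷ) = N²·Var(ȳ) = N²·(1 − n/N)·s²/n.
f = 1882/8465 = 0.22232723; Var(ȳ) = 0.77767277·874000/1882 = 361.1509.
Var(Ŷ) = 8465² · 361.1509 = 2.587871 × 10^10.
SE(Ŷ) = √(2.587871 × 10^10) = 160870.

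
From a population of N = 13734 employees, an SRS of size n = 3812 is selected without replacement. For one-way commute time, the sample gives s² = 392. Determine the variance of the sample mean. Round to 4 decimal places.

0.0743

Under SRS without replacement, Var(ȳ) = (1 − f)·s²/n with f = n/N = 3812/13734 = 0.27755934.
Var(ȳ) = (1 − 0.27755934)·392/3812 = 0.72244066·0.10283316 = 0.074290855.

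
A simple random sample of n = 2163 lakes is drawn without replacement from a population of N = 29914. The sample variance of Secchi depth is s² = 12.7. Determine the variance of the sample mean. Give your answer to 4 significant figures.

0.005447

Under SRS without replacement, Var(ȳ) = (1 − f)·s²/n with f = n/N = 2163/29914 = 0.07230728.
Var(ȳ) = (1 − 0.07230728)·12.7/2163 = 0.92769272·0.0058714748 = 0.0054469244.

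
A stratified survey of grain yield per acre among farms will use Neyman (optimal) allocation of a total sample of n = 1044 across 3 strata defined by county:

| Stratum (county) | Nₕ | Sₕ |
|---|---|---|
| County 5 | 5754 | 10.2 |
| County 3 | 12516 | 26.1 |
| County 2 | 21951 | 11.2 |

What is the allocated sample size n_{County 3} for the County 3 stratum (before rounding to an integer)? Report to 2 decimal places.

Neyman allocation: nₕ = n·NₕSₕ / Σⱼ NⱼSⱼ.
Σ NⱼSⱼ = 5754·10.2 + 12516·26.1 + 21951·11.2 = 631209.6.
n_{County 3} = 1044·12516·26.1 / 631209.6 = 540.30.

540.30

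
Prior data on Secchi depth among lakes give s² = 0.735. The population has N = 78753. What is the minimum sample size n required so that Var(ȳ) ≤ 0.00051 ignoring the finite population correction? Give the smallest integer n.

Without fpc, n₀ = s²/D = 0.735/0.00051 = 1441.1765.
Rounding up, n = 1442.

1442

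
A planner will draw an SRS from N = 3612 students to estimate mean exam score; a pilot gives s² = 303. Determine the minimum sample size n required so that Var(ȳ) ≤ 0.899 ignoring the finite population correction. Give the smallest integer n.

338

Without fpc, n₀ = s²/D = 303/0.899 = 337.0412.
Rounding up, n = 338.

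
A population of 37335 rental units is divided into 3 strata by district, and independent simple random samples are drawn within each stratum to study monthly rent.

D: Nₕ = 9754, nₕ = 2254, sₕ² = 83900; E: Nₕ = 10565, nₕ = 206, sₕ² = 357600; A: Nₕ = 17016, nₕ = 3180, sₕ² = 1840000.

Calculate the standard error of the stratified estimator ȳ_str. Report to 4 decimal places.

15.3616

Var(ȳ_str) = Σₕ Wₕ²(1 − fₕ)sₕ²/nₕ with Wₕ = Nₕ/N, N = 37335.
D: Wₕ = 0.26125619; term = 0.26125619²·(1 − 0.23108468)·83900/2254 = 1.9535285.
E: Wₕ = 0.28297844; term = 0.28297844²·(1 − 0.01949834)·357600/206 = 136.29669.
A: Wₕ = 0.45576537; term = 0.45576537²·(1 − 0.18688293)·1840000/3180 = 97.729668.
Sum = 235.97989.
SE = √(235.97989) = 15.3616.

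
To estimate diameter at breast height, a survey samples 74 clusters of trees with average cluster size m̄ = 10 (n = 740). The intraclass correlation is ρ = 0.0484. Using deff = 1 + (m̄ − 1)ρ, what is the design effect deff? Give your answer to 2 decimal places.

deff = 1 + (10 − 1)·0.0484 = 1 + 0.4356 = 1.4356.

1.44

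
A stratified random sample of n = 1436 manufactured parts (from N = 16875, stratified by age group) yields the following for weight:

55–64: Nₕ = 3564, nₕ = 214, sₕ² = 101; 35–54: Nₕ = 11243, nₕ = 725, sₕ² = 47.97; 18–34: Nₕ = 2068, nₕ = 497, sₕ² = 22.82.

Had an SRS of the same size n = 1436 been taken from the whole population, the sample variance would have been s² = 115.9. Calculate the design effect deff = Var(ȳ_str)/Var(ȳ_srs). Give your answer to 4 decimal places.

0.6472

Var(ȳ_str) = Σ Wₕ²(1−fₕ)sₕ²/nₕ with Wₕ = Nₕ/16875:
  55–64: (3564/16875)²·(1−214/3564)·101/214 = 0.019788029
  35–54: (11243/16875)²·(1−725/11243)·47.97/725 = 0.027476381
  18–34: (2068/16875)²·(1−497/2068)·22.82/497 = 5.238397 × 10^-4
  → Var(ȳ_str) = 0.04778825.
Var(ȳ_srs) = (1 − 1436/16875)·115.9/1436 = 0.073842158.
deff = 0.04778825 / 0.073842158 = 0.6472.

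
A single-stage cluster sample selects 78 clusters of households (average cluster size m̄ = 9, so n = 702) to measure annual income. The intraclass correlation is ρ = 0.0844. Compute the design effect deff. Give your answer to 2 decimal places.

1.68

deff = 1 + (9 − 1)·0.0844 = 1 + 0.6752 = 1.6752.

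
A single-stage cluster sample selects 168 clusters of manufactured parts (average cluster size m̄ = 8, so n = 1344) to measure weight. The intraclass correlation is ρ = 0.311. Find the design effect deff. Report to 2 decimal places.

3.18

deff = 1 + (8 − 1)·0.311 = 1 + 2.177 = 3.177.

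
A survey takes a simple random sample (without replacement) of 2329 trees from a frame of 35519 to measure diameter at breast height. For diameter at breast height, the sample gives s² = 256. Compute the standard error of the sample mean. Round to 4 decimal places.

0.3205

Under SRS without replacement, Var(ȳ) = (1 − f)·s²/n with f = n/N = 2329/35519 = 0.06557054.
Var(ȳ) = (1 − 0.06557054)·256/2329 = 0.93442946·0.10991842 = 0.10271101.
SE(ȳ) = √(0.10271101) = 0.3205.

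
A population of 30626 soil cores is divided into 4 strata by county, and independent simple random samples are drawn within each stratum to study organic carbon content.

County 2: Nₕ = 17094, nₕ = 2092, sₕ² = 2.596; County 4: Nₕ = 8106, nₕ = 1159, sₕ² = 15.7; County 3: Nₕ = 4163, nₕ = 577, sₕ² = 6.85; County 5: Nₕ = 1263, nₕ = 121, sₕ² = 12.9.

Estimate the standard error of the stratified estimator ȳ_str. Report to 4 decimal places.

Var(ȳ_str) = Σₕ Wₕ²(1 − fₕ)sₕ²/nₕ with Wₕ = Nₕ/N, N = 30626.
County 2: Wₕ = 0.55815320; term = 0.55815320²·(1 − 0.12238212)·2.596/2092 = 3.392777 × 10^-4.
County 4: Wₕ = 0.26467707; term = 0.26467707²·(1 − 0.14298051)·15.7/1159 = 8.13279 × 10^-4.
County 3: Wₕ = 0.13593026; term = 0.13593026²·(1 − 0.13860197)·6.85/577 = 1.8895174 × 10^-4.
County 5: Wₕ = 0.04123947; term = 0.04123947²·(1 − 0.09580364)·12.9/121 = 1.6394314 × 10^-4.
Sum = 0.0015054516.
SE = √(0.0015054516) = 0.0388.

0.0388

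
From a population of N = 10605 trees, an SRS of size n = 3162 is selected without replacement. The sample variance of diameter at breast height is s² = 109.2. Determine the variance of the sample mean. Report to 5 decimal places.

0.02424

Under SRS without replacement, Var(ȳ) = (1 − f)·s²/n with f = n/N = 3162/10605 = 0.29816124.
Var(ȳ) = (1 − 0.29816124)·109.2/3162 = 0.70183876·0.034535104 = 0.024238075.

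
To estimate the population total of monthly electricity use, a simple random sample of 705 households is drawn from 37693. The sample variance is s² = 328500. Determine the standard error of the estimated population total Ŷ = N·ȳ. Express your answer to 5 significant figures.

Var(Ŷ) = N²·Var(ȳ) = N²·(1 − n/N)·s²/n.
f = 705/37693 = 0.01870374; Var(ȳ) = 0.98129626·328500/705 = 457.2423.
Var(Ŷ) = 37693² · 457.2423 = 6.496326 × 10^11.
SE(Ŷ) = √(6.496326 × 10^11) = 806000.

806000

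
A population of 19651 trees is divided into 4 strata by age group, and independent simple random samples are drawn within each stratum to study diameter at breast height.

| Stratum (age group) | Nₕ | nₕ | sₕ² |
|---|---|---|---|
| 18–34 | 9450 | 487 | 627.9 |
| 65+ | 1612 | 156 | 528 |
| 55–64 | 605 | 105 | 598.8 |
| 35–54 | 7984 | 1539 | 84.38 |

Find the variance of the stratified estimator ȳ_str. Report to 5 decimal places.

0.31514

Var(ȳ_str) = Σₕ Wₕ²(1 − fₕ)sₕ²/nₕ with Wₕ = Nₕ/N, N = 19651.
18–34: Wₕ = 0.48089156; term = 0.48089156²·(1 − 0.05153439)·627.9/487 = 0.2827987.
65+: Wₕ = 0.08203145; term = 0.08203145²·(1 − 0.09677419)·528/156 = 0.020571522.
55–64: Wₕ = 0.03078724; term = 0.03078724²·(1 − 0.17355372)·598.8/105 = 0.0044673354.
35–54: Wₕ = 0.40628976; term = 0.40628976²·(1 − 0.19276052)·84.38/1539 = 0.0073059221.
Sum = 0.31514348.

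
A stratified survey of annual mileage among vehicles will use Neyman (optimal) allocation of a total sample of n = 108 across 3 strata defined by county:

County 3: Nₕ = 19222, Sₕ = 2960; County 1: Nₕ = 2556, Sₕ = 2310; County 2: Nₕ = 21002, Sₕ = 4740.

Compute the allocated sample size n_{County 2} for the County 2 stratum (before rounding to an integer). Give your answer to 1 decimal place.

66.2

Neyman allocation: nₕ = n·NₕSₕ / Σⱼ NⱼSⱼ.
Σ NⱼSⱼ = 19222·2960 + 2556·2310 + 21002·4740 = 1.6235096 × 10^8.
n_{County 2} = 108·21002·4740 / (1.6235096 × 10^8) = 66.2.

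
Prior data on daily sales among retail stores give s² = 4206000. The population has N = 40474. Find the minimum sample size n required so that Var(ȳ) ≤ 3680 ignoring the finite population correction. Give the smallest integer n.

Without fpc, n₀ = s²/D = 4206000/3680 = 1142.9348.
Rounding up, n = 1143.

1143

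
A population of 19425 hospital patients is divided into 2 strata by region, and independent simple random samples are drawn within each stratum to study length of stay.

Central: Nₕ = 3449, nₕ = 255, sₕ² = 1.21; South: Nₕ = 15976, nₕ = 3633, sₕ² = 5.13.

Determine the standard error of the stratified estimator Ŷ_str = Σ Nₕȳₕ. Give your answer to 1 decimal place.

Var(Ŷ_str) = Σₕ Nₕ²(1 − fₕ)sₕ²/nₕ.
Central: 3449²·(1 − 255/3449)·1.21/255 = 52272.503.
South: 15976²·(1 − 3633/15976)·5.13/3633 = 278445.85.
Sum = 330718.35.
SE = √(330718.35) = 575.1.

575.1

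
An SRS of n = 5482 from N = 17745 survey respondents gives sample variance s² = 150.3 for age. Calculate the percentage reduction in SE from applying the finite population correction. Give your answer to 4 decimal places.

16.8695

f = n/N = 5482/17745 = 0.30893209.
SE_no-fpc = √(s²/n) = 0.1655808; SE_fpc = √((1−f)s²/n) = 0.13764814.
Ratio = √(1−f) = 0.83130494. Reduction = 100·(1 − 0.83130494) = 16.8695%.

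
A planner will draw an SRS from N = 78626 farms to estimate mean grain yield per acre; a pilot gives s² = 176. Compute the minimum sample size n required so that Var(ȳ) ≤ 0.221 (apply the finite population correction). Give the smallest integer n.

789

Without fpc, n₀ = s²/D = 176/0.221 = 796.3801.
With fpc, (1 − n/N)·s²/n ≤ D requires n ≥ n₀/(1 + n₀/N) = 796.3801/(1 + 796.3801/78626) = 788.3947.
Rounding up, n = 789.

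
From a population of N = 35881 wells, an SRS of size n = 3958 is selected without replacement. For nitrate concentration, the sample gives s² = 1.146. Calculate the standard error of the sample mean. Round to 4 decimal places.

0.0160

Under SRS without replacement, Var(ȳ) = (1 − f)·s²/n with f = n/N = 3958/35881 = 0.11030908.
Var(ȳ) = (1 − 0.11030908)·1.146/3958 = 0.88969092·2.8954017 × 10^-4 = 2.5760126 × 10^-4.
SE(ȳ) = √(2.5760126 × 10^-4) = 0.0160.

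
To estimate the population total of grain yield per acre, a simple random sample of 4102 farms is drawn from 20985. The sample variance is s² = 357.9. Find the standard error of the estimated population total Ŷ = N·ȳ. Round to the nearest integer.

5560

Var(Ŷ) = N²·Var(ȳ) = N²·(1 − n/N)·s²/n.
f = 4102/20985 = 0.19547296; Var(ȳ) = 0.80452704·357.9/4102 = 0.070195083.
Var(Ŷ) = 20985² · 0.070195083 = 3.0911824 × 10^7.
SE(Ŷ) = √(3.0911824 × 10^7) = 5560.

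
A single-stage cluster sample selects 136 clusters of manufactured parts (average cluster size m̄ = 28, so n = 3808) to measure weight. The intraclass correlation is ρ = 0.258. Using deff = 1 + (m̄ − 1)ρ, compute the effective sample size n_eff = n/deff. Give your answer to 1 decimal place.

deff = 1 + (28 − 1)·0.258 = 1 + 6.966 = 7.966.
n_eff = 3808 / 7.966 = 478.0.

478.0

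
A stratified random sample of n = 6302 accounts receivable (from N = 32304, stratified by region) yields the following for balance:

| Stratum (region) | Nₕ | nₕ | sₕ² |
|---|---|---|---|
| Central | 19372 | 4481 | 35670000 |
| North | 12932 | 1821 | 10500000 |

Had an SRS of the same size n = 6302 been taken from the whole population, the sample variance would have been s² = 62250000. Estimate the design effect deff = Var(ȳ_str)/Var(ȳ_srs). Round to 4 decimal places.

0.3766

Var(ȳ_str) = Σ Wₕ²(1−fₕ)sₕ²/nₕ with Wₕ = Nₕ/32304:
  Central: (19372/32304)²·(1−4481/19372)·35670000/4481 = 2200.4621
  North: (12932/32304)²·(1−1821/12932)·10500000/1821 = 793.93618
  → Var(ȳ_str) = 2994.3983.
Var(ȳ_srs) = (1 − 6302/32304)·62250000/6302 = 7950.8106.
deff = 2994.3983 / 7950.8106 = 0.3766.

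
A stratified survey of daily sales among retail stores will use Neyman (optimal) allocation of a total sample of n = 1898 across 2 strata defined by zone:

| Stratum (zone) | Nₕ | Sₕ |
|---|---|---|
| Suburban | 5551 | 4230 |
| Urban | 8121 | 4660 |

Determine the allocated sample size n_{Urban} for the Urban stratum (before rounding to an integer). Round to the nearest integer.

1171

Neyman allocation: nₕ = n·NₕSₕ / Σⱼ NⱼSⱼ.
Σ NⱼSⱼ = 5551·4230 + 8121·4660 = 6.132459 × 10^7.
n_{Urban} = 1898·8121·4660 / (6.132459 × 10^7) = 1171.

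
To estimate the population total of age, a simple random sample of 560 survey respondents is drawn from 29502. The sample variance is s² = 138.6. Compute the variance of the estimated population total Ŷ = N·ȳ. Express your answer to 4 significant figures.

2.113 × 10^8

Var(Ŷ) = N²·Var(ȳ) = N²·(1 − n/N)·s²/n.
f = 560/29502 = 0.01898176; Var(ȳ) = 0.98101824·138.6/560 = 0.24280201.
Var(Ŷ) = 29502² · 0.24280201 = 2.113271 × 10^8.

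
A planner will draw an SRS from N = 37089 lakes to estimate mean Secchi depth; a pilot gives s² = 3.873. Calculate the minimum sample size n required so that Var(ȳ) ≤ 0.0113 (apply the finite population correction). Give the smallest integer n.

Without fpc, n₀ = s²/D = 3.873/0.0113 = 342.7434.
With fpc, (1 − n/N)·s²/n ≤ D requires n ≥ n₀/(1 + n₀/N) = 342.7434/(1 + 342.7434/37089) = 339.6051.
Rounding up, n = 340.

340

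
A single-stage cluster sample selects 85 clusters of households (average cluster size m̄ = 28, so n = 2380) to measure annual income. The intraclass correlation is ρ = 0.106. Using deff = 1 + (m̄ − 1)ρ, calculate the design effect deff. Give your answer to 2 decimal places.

3.86

deff = 1 + (28 − 1)·0.106 = 1 + 2.862 = 3.862.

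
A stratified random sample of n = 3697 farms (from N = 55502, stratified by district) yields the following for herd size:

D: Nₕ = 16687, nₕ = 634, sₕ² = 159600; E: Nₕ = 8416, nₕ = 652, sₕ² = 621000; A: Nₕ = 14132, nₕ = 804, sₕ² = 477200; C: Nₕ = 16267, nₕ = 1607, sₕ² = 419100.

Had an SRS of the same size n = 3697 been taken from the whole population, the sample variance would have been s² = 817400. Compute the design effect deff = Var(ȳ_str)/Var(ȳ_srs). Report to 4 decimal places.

0.4777

Var(ȳ_str) = Σ Wₕ²(1−fₕ)sₕ²/nₕ with Wₕ = Nₕ/55502:
  D: (16687/55502)²·(1−634/16687)·159600/634 = 21.89076
  E: (8416/55502)²·(1−652/8416)·621000/652 = 20.203099
  A: (14132/55502)²·(1−804/14132)·477200/804 = 36.290732
  C: (16267/55502)²·(1−1607/16267)·419100/1607 = 20.189518
  → Var(ȳ_str) = 98.574109.
Var(ȳ_srs) = (1 − 3697/55502)·817400/3697 = 206.37079.
deff = 98.574109 / 206.37079 = 0.4777.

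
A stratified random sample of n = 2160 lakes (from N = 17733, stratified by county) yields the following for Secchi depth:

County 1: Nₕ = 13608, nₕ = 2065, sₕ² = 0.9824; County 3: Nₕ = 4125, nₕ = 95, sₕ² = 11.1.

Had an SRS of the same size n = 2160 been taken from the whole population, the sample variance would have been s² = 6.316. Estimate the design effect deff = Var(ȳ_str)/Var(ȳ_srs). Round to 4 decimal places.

Var(ȳ_str) = Σ Wₕ²(1−fₕ)sₕ²/nₕ with Wₕ = Nₕ/17733:
  County 1: (13608/17733)²·(1−2065/13608)·0.9824/2065 = 2.3763853 × 10^-4
  County 3: (4125/17733)²·(1−95/4125)·11.1/95 = 0.0061768058
  → Var(ȳ_str) = 0.0064144443.
Var(ȳ_srs) = (1 − 2160/17733)·6.316/2160 = 0.002567902.
deff = 0.0064144443 / 0.002567902 = 2.4979.

2.4979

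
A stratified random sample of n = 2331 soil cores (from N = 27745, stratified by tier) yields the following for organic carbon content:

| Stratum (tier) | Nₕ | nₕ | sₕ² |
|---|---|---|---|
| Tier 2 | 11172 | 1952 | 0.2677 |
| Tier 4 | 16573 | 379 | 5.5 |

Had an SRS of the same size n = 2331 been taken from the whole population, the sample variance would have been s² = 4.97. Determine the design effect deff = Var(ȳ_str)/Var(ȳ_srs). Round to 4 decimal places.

2.6000

Var(ȳ_str) = Σ Wₕ²(1−fₕ)sₕ²/nₕ with Wₕ = Nₕ/27745:
  Tier 2: (11172/27745)²·(1−1952/11172)·0.2677/1952 = 1.8351051 × 10^-5
  Tier 4: (16573/27745)²·(1−379/16573)·5.5/379 = 0.0050595196
  → Var(ȳ_str) = 0.0050778707.
Var(ȳ_srs) = (1 − 2331/27745)·4.97/2331 = 0.0019530008.
deff = 0.0050778707 / 0.0019530008 = 2.6000.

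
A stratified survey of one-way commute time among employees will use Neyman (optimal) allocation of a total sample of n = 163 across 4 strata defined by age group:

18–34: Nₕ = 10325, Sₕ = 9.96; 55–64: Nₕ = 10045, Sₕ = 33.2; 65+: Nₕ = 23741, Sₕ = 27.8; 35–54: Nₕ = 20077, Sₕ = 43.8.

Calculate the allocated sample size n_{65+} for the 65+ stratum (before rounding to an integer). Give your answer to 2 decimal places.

Neyman allocation: nₕ = n·NₕSₕ / Σⱼ NⱼSⱼ.
Σ NⱼSⱼ = 10325·9.96 + 10045·33.2 + 23741·27.8 + 20077·43.8 = 1.9757034 × 10^6.
n_{65+} = 163·23741·27.8 / (1.9757034 × 10^6) = 54.45.

54.45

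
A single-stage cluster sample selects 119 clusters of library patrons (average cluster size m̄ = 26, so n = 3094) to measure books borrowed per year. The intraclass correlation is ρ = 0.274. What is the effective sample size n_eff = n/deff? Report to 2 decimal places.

394.14

deff = 1 + (26 − 1)·0.274 = 1 + 6.85 = 7.85.
n_eff = 3094 / 7.85 = 394.14.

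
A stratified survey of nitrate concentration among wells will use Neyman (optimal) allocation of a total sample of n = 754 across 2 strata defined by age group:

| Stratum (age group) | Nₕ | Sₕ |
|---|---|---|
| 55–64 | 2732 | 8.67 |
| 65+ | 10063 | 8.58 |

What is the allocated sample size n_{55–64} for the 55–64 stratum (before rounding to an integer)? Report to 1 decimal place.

162.3

Neyman allocation: nₕ = n·NₕSₕ / Σⱼ NⱼSⱼ.
Σ NⱼSⱼ = 2732·8.67 + 10063·8.58 = 110026.98.
n_{55–64} = 754·2732·8.67 / 110026.98 = 162.3.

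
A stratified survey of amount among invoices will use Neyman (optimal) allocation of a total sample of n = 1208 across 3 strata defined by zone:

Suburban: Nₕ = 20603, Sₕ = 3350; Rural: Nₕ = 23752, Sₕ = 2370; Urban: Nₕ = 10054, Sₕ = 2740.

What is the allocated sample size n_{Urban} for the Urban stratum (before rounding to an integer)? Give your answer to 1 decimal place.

217.7

Neyman allocation: nₕ = n·NₕSₕ / Σⱼ NⱼSⱼ.
Σ NⱼSⱼ = 20603·3350 + 23752·2370 + 10054·2740 = 1.5286025 × 10^8.
n_{Urban} = 1208·10054·2740 / (1.5286025 × 10^8) = 217.7.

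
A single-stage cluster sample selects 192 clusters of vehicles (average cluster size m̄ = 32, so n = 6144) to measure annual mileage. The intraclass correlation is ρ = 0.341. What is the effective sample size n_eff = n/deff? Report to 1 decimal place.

531.0

deff = 1 + (32 − 1)·0.341 = 1 + 10.571 = 11.571.
n_eff = 6144 / 11.571 = 531.0.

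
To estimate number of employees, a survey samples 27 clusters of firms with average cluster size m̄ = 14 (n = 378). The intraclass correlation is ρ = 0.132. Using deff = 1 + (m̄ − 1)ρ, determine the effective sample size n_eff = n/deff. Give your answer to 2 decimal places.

deff = 1 + (14 − 1)·0.132 = 1 + 1.716 = 2.716.
n_eff = 378 / 2.716 = 139.18.

139.18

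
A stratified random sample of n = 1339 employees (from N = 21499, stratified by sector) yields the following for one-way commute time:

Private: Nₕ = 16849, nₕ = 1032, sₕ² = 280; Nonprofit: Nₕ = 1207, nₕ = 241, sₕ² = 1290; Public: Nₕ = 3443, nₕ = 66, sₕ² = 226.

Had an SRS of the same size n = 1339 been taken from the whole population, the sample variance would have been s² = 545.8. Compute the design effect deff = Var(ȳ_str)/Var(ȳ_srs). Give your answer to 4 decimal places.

Var(ȳ_str) = Σ Wₕ²(1−fₕ)sₕ²/nₕ with Wₕ = Nₕ/21499:
  Private: (16849/21499)²·(1−1032/16849)·280/1032 = 0.15643721
  Nonprofit: (1207/21499)²·(1−241/1207)·1290/241 = 0.013502698
  Public: (3443/21499)²·(1−66/3443)·226/66 = 0.086138255
  → Var(ȳ_str) = 0.25607816.
Var(ȳ_srs) = (1 − 1339/21499)·545.8/1339 = 0.3822304.
deff = 0.25607816 / 0.3822304 = 0.6700.

0.6700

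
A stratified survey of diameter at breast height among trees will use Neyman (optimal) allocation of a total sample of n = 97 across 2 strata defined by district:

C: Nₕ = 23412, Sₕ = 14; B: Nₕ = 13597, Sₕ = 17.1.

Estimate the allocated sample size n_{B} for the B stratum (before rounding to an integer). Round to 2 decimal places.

Neyman allocation: nₕ = n·NₕSₕ / Σⱼ NⱼSⱼ.
Σ NⱼSⱼ = 23412·14 + 13597·17.1 = 560276.7.
n_{B} = 97·13597·17.1 / 560276.7 = 40.25.

40.25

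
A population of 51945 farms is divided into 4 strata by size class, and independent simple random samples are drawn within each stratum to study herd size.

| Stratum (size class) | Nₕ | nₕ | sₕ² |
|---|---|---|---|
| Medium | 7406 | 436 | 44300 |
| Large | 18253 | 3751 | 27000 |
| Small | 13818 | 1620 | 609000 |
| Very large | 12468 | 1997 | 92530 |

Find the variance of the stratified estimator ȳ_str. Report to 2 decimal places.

28.37

Var(ȳ_str) = Σₕ Wₕ²(1 − fₕ)sₕ²/nₕ with Wₕ = Nₕ/N, N = 51945.
Medium: Wₕ = 0.14257388; term = 0.14257388²·(1 − 0.05887119)·44300/436 = 1.943776.
Large: Wₕ = 0.35139089; term = 0.35139089²·(1 − 0.20550047)·27000/3751 = 0.70614088.
Small: Wₕ = 0.26601213; term = 0.26601213²·(1 − 0.11723838)·609000/1620 = 23.482731.
Very large: Wₕ = 0.24002310; term = 0.24002310²·(1 − 0.16017004)·92530/1997 = 2.2418262.
Sum = 28.374474.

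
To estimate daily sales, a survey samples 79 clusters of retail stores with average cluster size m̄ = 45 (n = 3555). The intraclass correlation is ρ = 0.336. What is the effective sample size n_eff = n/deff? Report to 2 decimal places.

deff = 1 + (45 − 1)·0.336 = 1 + 14.784 = 15.784.
n_eff = 3555 / 15.784 = 225.23.

225.23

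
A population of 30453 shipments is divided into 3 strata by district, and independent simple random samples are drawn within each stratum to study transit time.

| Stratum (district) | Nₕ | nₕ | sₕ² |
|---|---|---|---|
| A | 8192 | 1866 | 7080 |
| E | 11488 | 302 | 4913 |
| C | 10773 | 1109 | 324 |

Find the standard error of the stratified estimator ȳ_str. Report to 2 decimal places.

1.58

Var(ȳ_str) = Σₕ Wₕ²(1 − fₕ)sₕ²/nₕ with Wₕ = Nₕ/N, N = 30453.
A: Wₕ = 0.26900470; term = 0.26900470²·(1 − 0.22778320)·7080/1866 = 0.21202183.
E: Wₕ = 0.37723705; term = 0.37723705²·(1 − 0.02628830)·4913/302 = 2.2542335.
C: Wₕ = 0.35375825; term = 0.35375825²·(1 − 0.10294254)·324/1109 = 0.032797964.
Sum = 2.4990533.
SE = √(2.4990533) = 1.58.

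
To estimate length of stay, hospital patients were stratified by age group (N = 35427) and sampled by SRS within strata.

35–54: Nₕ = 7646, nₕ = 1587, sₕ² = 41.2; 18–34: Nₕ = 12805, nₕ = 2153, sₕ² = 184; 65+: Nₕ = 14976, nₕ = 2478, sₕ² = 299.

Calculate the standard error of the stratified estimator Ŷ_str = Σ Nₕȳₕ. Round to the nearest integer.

5953

Var(Ŷ_str) = Σₕ Nₕ²(1 − fₕ)sₕ²/nₕ.
35–54: 7646²·(1 − 1587/7646)·41.2/1587 = 1.2026951 × 10^6.
18–34: 12805²·(1 − 2153/12805)·184/2153 = 1.1656939 × 10^7.
65+: 14976²·(1 − 2478/14976)·299/2478 = 2.2584279 × 10^7.
Sum = 3.5443913 × 10^7.
SE = √(3.5443913 × 10^7) = 5953.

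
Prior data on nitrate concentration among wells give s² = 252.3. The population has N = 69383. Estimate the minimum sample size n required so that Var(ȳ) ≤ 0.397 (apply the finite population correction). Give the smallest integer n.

Without fpc, n₀ = s²/D = 252.3/0.397 = 635.5164.
With fpc, (1 − n/N)·s²/n ≤ D requires n ≥ n₀/(1 + n₀/N) = 635.5164/(1 + 635.5164/69383) = 629.7482.
Rounding up, n = 630.

630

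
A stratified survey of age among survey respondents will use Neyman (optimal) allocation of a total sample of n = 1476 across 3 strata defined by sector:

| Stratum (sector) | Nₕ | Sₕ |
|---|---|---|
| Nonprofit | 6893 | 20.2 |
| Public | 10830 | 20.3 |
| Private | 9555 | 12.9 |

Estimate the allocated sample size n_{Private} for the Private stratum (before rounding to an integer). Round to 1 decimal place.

377.2

Neyman allocation: nₕ = n·NₕSₕ / Σⱼ NⱼSⱼ.
Σ NⱼSⱼ = 6893·20.2 + 10830·20.3 + 9555·12.9 = 482347.1.
n_{Private} = 1476·9555·12.9 / 482347.1 = 377.2.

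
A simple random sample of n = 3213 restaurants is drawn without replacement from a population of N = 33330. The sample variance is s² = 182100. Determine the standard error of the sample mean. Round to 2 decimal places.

Under SRS without replacement, Var(ȳ) = (1 − f)·s²/n with f = n/N = 3213/33330 = 0.09639964.
Var(ȳ) = (1 − 0.09639964)·182100/3213 = 0.90360036·56.676004 = 51.212457.
SE(ȳ) = √(51.212457) = 7.16.

7.16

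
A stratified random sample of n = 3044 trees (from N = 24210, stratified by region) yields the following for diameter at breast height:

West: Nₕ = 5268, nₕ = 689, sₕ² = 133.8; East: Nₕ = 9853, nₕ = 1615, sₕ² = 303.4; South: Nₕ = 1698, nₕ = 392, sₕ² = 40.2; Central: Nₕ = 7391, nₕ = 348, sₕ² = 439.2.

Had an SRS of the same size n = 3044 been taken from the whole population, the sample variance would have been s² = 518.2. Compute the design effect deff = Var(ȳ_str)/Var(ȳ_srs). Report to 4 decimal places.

0.9842

Var(ȳ_str) = Σ Wₕ²(1−fₕ)sₕ²/nₕ with Wₕ = Nₕ/24210:
  West: (5268/24210)²·(1−689/5268)·133.8/689 = 0.0079921518
  East: (9853/24210)²·(1−1615/9853)·303.4/1615 = 0.026016193
  South: (1698/24210)²·(1−392/1698)·40.2/392 = 3.8799959 × 10^-4
  Central: (7391/24210)²·(1−348/7391)·439.2/348 = 0.11208678
  → Var(ȳ_str) = 0.14648312.
Var(ȳ_srs) = (1 − 3044/24210)·518.2/3044 = 0.14883215.
deff = 0.14648312 / 0.14883215 = 0.9842.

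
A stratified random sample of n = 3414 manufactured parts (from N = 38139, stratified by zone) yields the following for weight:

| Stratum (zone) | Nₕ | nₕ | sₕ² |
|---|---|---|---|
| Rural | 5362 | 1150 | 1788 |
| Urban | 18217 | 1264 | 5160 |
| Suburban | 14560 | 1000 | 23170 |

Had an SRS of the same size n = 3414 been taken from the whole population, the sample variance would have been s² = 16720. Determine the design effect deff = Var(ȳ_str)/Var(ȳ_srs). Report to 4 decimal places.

0.9051

Var(ȳ_str) = Σ Wₕ²(1−fₕ)sₕ²/nₕ with Wₕ = Nₕ/38139:
  Rural: (5362/38139)²·(1−1150/5362)·1788/1150 = 0.024140499
  Urban: (18217/38139)²·(1−1264/18217)·5160/1264 = 0.86673722
  Suburban: (14560/38139)²·(1−1000/14560)·23170/1000 = 3.144912
  → Var(ȳ_str) = 4.0357897.
Var(ȳ_srs) = (1 − 3414/38139)·16720/3414 = 4.4590846.
deff = 4.0357897 / 4.4590846 = 0.9051.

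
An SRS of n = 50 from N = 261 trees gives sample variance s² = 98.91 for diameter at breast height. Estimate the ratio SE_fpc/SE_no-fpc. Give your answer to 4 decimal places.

f = n/N = 50/261 = 0.19157088.
SE_no-fpc = √(s²/n) = 1.406485; SE_fpc = √((1−f)s²/n) = 1.2646084.
Ratio = √(1−f) = 0.89912686.

0.8991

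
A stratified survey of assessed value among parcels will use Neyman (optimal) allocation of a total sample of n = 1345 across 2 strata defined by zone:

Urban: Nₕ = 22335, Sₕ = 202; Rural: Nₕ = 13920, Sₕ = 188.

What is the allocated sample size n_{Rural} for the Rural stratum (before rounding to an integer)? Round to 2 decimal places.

493.76

Neyman allocation: nₕ = n·NₕSₕ / Σⱼ NⱼSⱼ.
Σ NⱼSⱼ = 22335·202 + 13920·188 = 7.12863 × 10^6.
n_{Rural} = 1345·13920·188 / (7.12863 × 10^6) = 493.76.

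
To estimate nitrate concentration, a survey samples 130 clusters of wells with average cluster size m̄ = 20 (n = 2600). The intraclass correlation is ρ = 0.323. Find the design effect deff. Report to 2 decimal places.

7.14

deff = 1 + (20 − 1)·0.323 = 1 + 6.137 = 7.137.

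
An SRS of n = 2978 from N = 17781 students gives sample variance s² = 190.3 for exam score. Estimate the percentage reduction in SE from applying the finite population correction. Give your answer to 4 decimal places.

f = n/N = 2978/17781 = 0.16748214.
SE_no-fpc = √(s²/n) = 0.25278835; SE_fpc = √((1−f)s²/n) = 0.23065019.
Ratio = √(1−f) = 0.91242416. Reduction = 100·(1 − 0.91242416) = 8.7576%.

8.7576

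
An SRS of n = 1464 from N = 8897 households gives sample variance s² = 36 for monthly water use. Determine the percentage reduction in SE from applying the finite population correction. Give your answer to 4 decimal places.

f = n/N = 1464/8897 = 0.16454985.
SE_no-fpc = √(s²/n) = 0.15681251; SE_fpc = √((1−f)s²/n) = 0.14333128.
Ratio = √(1−f) = 0.91402962. Reduction = 100·(1 − 0.91402962) = 8.5970%.

8.5970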